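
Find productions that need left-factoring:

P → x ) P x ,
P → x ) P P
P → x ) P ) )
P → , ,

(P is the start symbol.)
Left-factoring is needed when two productions for the same non-terminal
share a common prefix on the right-hand side.

Productions for P:
  P → x ) P x ,
  P → x ) P P
  P → x ) P ) )
  P → , ,

Found common prefix 'x ) P' in productions for P

Answer: Yes, P has productions with common prefix 'x ) P'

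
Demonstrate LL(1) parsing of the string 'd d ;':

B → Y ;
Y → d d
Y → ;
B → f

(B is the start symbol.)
Stack is shown with the top on the left.

Stack    Input    Action
------------------------
B $      d d ; $  output B → Y ;
Y ; $    d d ; $  output Y → d d
d d ; $  d d ; $  match 'd'
d ; $    d ; $    match 'd'
; $      ; $      match ';'
$        $        accept

The string is accepted.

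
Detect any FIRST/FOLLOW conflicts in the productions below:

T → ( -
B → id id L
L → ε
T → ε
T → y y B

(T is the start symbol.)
Nullable non-terminals: L, T.
L has a nullable alternative but only one production, so nothing to check.

T: nullable alternative(s) T → ε; FOLLOW(T) = { $ }
  T → ( -: FIRST \ {ε} = { '(' } — disjoint from FOLLOW(T)
  T → ε: FIRST \ {ε} = { } — this is the only nullable alternative, skip
  T → y y B: FIRST \ {ε} = { 'y' } — disjoint from FOLLOW(T)

B has no nullable alternative, so no FIRST/FOLLOW check is needed there.

No FIRST/FOLLOW conflicts found.

Answer: No FIRST/FOLLOW conflicts.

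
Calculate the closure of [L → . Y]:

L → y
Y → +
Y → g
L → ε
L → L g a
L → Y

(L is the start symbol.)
To compute CLOSURE, for each item [A → α.Bβ] where B is a non-terminal, add [B → .γ] for all productions B → γ; repeat for the newly added items until nothing changes.

Start with: [L → . Y]
  [L → . Y] has the dot before Y: add [Y → . +], [Y → . g]
No further items can be added.

CLOSURE = { [L → . Y], [Y → . +], [Y → . g] }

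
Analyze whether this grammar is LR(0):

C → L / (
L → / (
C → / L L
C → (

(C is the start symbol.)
Yes, the grammar is LR(0)

A grammar is LR(0) if no state in the canonical LR(0) collection has:
  - both a shift item (dot before a terminal) and a complete item (shift-reduce conflict), or
  - two or more complete items (reduce-reduce conflict; the accept item [C' → C .] counts as a complete item here).

Augment with C' → C and build the canonical LR(0) collection (I0 = CLOSURE({[C' → . C]}), then GOTO on every symbol after a dot until no new states appear). It has 11 states:
  I0: { [C → . (], [C → . / L L], [C → . L / (], [C' → . C], [L → . / (] }  — shift
  I1: { [C → ( .] }  — reduce
  I2: { [C → / . L L], [L → . / (], [L → / . (] }  — shift
  I3: { [C' → C .] }  — accept
  I4: { [C → L . / (] }  — shift
  I5: { [C → L / . (] }  — shift
  I6: { [C → L / ( .] }  — reduce
  I7: { [L → / ( .] }  — reduce
  I8: { [L → / . (] }  — shift
  I9: { [C → / L . L], [L → . / (] }  — shift
  I10: { [C → / L L .] }  — reduce

Every state is either a pure shift/goto state or contains exactly one complete item and nothing to shift — no conflicts. The grammar is LR(0).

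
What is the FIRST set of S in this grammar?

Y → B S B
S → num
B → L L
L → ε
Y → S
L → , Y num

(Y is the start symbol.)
From S → num:
  - num is a terminal: add 'num' and stop

Collecting: FIRST(S) = { 'num' }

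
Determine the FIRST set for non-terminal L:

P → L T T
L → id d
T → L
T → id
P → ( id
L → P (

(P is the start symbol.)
FIRST sets of the other non-terminals involved (by the same procedure, iterated to a fixed point):
  FIRST(P) = { '(', 'id' }

From L → id d:
  - id is a terminal: add 'id' and stop
From L → P (:
  - P is a non-terminal: add FIRST(P) \ {ε} = { '(', 'id' }
    P is not nullable, so stop

Collecting: FIRST(L) = { '(', 'id' }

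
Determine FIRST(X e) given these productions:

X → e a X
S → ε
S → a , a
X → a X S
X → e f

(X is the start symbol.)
{ 'a', 'e' }

FIRST sets of the non-terminals involved (from the grammar, by fixed-point iteration):
  FIRST(X) = { 'a', 'e' }

To compute FIRST(X e), process the symbols left to right:
Symbol X is a non-terminal. Add FIRST(X) \ {ε} = { 'a', 'e' }
X is not nullable (ε ∉ FIRST(X)), so stop here.
FIRST(X e) = { 'a', 'e' }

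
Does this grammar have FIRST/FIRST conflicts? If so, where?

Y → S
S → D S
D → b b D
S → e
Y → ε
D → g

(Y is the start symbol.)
FIRST sets of the non-terminals at (or reachable through a nullable prefix from) the front of some alternative:
  FIRST(S) = { 'b', 'e', 'g' }
  FIRST(D) = { 'b', 'g' }

Productions for Y:
  Y → S: FIRST = { 'b', 'e', 'g' }
  Y → ε: FIRST = { ε }
Productions for S:
  S → D S: FIRST = { 'b', 'g' }
  S → e: FIRST = { 'e' }
Productions for D:
  D → b b D: FIRST = { 'b' }
  D → g: FIRST = { 'g' }

All alternatives of each non-terminal have pairwise disjoint FIRST sets.

Answer: No FIRST/FIRST conflicts.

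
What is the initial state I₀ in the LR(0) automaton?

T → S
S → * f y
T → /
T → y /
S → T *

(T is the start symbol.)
First, augment the grammar with T' → T
I₀ = CLOSURE({ [T' → . T] }):
  [T' → . T] has the dot before T: add [T → . S], [T → . /], [T → . y /]
  [T → . S] has the dot before S: add [S → . * f y], [S → . T *]
No further items can be added.

I₀ = { [S → . * f y], [S → . T *], [T → . /], [T → . S], [T → . y /], [T' → . T] }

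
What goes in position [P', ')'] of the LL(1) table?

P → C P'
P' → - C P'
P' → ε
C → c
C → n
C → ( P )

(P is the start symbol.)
P' → ε

To find M[P', ')'], we find productions for P' where ')' is in the predict set (PREDICT(N → α) = (FIRST(α) \ {ε}) ∪ (FOLLOW(N) if α ⇒* ε)).

Relevant sets:
  FOLLOW(P') = { $, ')' }

P' → - C P': PREDICT = { '-' }
P' → ε: PREDICT = { $, ')' }
  ')' is in predict set, so this production goes in M[P', ')']

M[P', ')'] = P' → ε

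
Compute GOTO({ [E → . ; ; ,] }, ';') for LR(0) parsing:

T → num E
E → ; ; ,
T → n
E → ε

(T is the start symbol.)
GOTO(I, ';') = CLOSURE({ [A → αX.β] : [A → α.Xβ] ∈ I, X = ';' })

Items with dot before ';', with the dot advanced:
  [E → . ; ; ,] → [E → ; . ; ,]
Closure adds nothing (no advanced item has the dot before a non-terminal).

GOTO = { [E → ; . ; ,] }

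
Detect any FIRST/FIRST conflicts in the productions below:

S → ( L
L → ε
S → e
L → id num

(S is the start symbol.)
Productions for S:
  S → ( L: FIRST = { '(' }
  S → e: FIRST = { 'e' }
Productions for L:
  L → ε: FIRST = { ε }
  L → id num: FIRST = { 'id' }

All alternatives of each non-terminal have pairwise disjoint FIRST sets.

Answer: No FIRST/FIRST conflicts.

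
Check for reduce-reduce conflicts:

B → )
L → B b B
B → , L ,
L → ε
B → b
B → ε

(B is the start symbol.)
Yes — I2: [B → .] vs [L → .]

A reduce-reduce conflict occurs when an LR(0) state has two complete items [A → α .] and [B → β .] — both call for a reduction, and with no lookahead the parser cannot choose between them.

Augment with B' → B and build the canonical LR(0) collection (I0 = CLOSURE({[B' → . B]}), then GOTO on every symbol after a dot until no new states appear). It has 10 states:
  I0: { [B → . )], [B → . , L ,], [B → . b], [B → .], [B' → . B] }  — shift, reduce
  I1: { [B → ) .] }  — reduce
  I2: { [B → , . L ,], [B → . )], [B → . , L ,], [B → . b], [B → .], [L → . B b B], [L → .] }  — shift, 2 reduces
  I3: { [B' → B .] }  — accept
  I4: { [B → b .] }  — reduce
  I5: { [L → B . b B] }  — shift
  I6: { [B → , L . ,] }  — shift
  I7: { [B → , L , .] }  — reduce
  I8: { [B → . )], [B → . , L ,], [B → . b], [B → .], [L → B b . B] }  — shift, reduce
  I9: { [L → B b B .] }  — reduce

I2 contains complete items [B → .], [L → .] — reduce-reduce conflict.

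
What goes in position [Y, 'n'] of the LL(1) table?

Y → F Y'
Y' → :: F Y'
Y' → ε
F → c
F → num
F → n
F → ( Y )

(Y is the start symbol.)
To find M[Y, 'n'], we find productions for Y where 'n' is in the predict set (PREDICT(N → α) = (FIRST(α) \ {ε}) ∪ (FOLLOW(N) if α ⇒* ε)).

Relevant sets:
  FIRST(F) = { '(', 'c', 'n', 'num' }

Y → F Y': PREDICT = { '(', 'c', 'n', 'num' }
  'n' is in predict set, so this production goes in M[Y, 'n']

M[Y, 'n'] = Y → F Y'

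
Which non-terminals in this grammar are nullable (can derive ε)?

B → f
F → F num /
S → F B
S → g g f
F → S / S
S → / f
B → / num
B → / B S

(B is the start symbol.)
None

There are no ε-productions, so no non-terminal can derive ε.
No non-terminals are nullable.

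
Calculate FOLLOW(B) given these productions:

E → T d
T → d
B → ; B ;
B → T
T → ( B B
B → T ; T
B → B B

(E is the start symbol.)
To compute FOLLOW(B), find every occurrence of B on a right-hand side N → α B β: add FIRST(β) \ {ε}, and if β is empty or nullable also add FOLLOW(N). Iterate to a fixed point.

In B → ; B ;: B is followed by ';', add FIRST(';') \ {ε} = { ';' }
In T → ( B B: B is followed by B, add FIRST(B) \ {ε} = { '(', ';', 'd' }
In T → ( B B: B is at the end, add FOLLOW(T)
In B → B B: B is followed by B, add FIRST(B) \ {ε} = { '(', ';', 'd' }
In B → B B: B is at the end; this adds FOLLOW(B) to itself — nothing new

The FOLLOW sets referred to above (computed the same way, to a fixed point):
  FOLLOW(T) = { '(', ';', 'd' }

Taking the union: FOLLOW(B) = { '(', ';', 'd' }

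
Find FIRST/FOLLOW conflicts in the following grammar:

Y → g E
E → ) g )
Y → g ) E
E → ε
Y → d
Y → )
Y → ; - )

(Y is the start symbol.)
No FIRST/FOLLOW conflicts.

Nullable non-terminals: E.

E: nullable alternative(s) E → ε; FOLLOW(E) = { $ }
  E → ) g ): FIRST \ {ε} = { ')' } — disjoint from FOLLOW(E)
  E → ε: FIRST \ {ε} = { } — this is the only nullable alternative, skip

Y has no nullable alternative, so no FIRST/FOLLOW check is needed there.

No FIRST/FOLLOW conflicts found.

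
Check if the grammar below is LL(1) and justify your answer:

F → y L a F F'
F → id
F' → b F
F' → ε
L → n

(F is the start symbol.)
No. Predict set conflict for F': { 'b' }

A grammar is LL(1) if for each non-terminal N with multiple productions, the predict sets of those productions are pairwise disjoint, where PREDICT(N → α) = (FIRST(α) \ {ε}) ∪ (FOLLOW(N) if α ⇒* ε).

Relevant sets:
  FOLLOW(F') = { $, 'b' }

For F:
  PREDICT(F → y L a F F') = { 'y' }
  PREDICT(F → id) = { 'id' }
For F':
  PREDICT(F' → b F) = { 'b' }
  PREDICT(F' → ε) = { $, 'b' }
L has a single production, so nothing to check there.

Conflict found: Predict set conflict for F': { 'b' }
The grammar is NOT LL(1).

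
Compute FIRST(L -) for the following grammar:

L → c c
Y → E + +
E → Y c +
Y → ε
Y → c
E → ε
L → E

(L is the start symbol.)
FIRST sets of the non-terminals involved (from the grammar, by fixed-point iteration):
  FIRST(L) = { '+', 'c', ε }

To compute FIRST(L -), process the symbols left to right:
Symbol L is a non-terminal. Add FIRST(L) \ {ε} = { '+', 'c' }
L is nullable (ε ∈ FIRST(L)), continue to the next symbol.
Symbol - is a terminal. Add '-' and stop.
FIRST(L -) = { '+', '-', 'c' }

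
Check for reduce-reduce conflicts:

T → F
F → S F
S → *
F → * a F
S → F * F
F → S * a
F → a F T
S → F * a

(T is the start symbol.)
No reduce-reduce conflicts

A reduce-reduce conflict occurs when an LR(0) state has two complete items [A → α .] and [B → β .] — both call for a reduction, and with no lookahead the parser cannot choose between them.

Augment with T' → T and build the canonical LR(0) collection (I0 = CLOSURE({[T' → . T]}), then GOTO on every symbol after a dot until no new states appear). It has 19 states:
  I0: { [F → . * a F], [F → . S * a], [F → . S F], [F → . a F T], [S → . *], [S → . F * F], [S → . F * a], [T → . F], [T' → . T] }  — shift
  I1: { [F → * . a F], [S → * .] }  — shift, reduce
  I2: { [S → F . * F], [S → F . * a], [T → F .] }  — shift, reduce
  I3: { [F → . * a F], [F → . S * a], [F → . S F], [F → . a F T], [F → S . * a], [F → S . F], [S → . *], [S → . F * F], [S → . F * a] }  — shift
  I4: { [T' → T .] }  — accept
  I5: { [F → . * a F], [F → . S * a], [F → . S F], [F → . a F T], [F → a . F T], [S → . *], [S → . F * F], [S → . F * a] }  — shift
  I6: { [F → . * a F], [F → . S * a], [F → . S F], [F → . a F T], [F → a F . T], [S → . *], [S → . F * F], [S → . F * a], [S → F . * F], [S → F . * a], [T → . F] }  — shift
  I7: { [F → * . a F], [F → . * a F], [F → . S * a], [F → . S F], [F → . a F T], [S → * .], [S → . *], [S → . F * F], [S → . F * a], [S → F * . F], [S → F * . a] }  — shift, reduce
  I8: { [F → a F T .] }  — reduce
  I9: { [S → F * F .], [S → F . * F], [S → F . * a] }  — shift, reduce
  I10: { [F → * a . F], [F → . * a F], [F → . S * a], [F → . S F], [F → . a F T], [F → a . F T], [S → . *], [S → . F * F], [S → . F * a], [S → F * a .] }  — shift, reduce
  I11: { [F → * a F .], [F → . * a F], [F → . S * a], [F → . S F], [F → . a F T], [F → a F . T], [S → . *], [S → . F * F], [S → . F * a], [S → F . * F], [S → F . * a], [T → . F] }  — shift, reduce
  I12: { [F → . * a F], [F → . S * a], [F → . S F], [F → . a F T], [S → . *], [S → . F * F], [S → . F * a], [S → F * . F], [S → F * . a] }  — shift
  I13: { [F → . * a F], [F → . S * a], [F → . S F], [F → . a F T], [F → a . F T], [S → . *], [S → . F * F], [S → . F * a], [S → F * a .] }  — shift, reduce
  I14: { [F → * . a F], [F → S * . a], [S → * .] }  — shift, reduce
  I15: { [F → S F .], [S → F . * F], [S → F . * a] }  — shift, reduce
  I16: { [F → * a . F], [F → . * a F], [F → . S * a], [F → . S F], [F → . a F T], [F → S * a .], [S → . *], [S → . F * F], [S → . F * a] }  — shift, reduce
  I17: { [F → * a F .], [S → F . * F], [S → F . * a] }  — shift, reduce
  I18: { [F → * a . F], [F → . * a F], [F → . S * a], [F → . S F], [F → . a F T], [S → . *], [S → . F * F], [S → . F * a] }  — shift

No state contains more than one complete item.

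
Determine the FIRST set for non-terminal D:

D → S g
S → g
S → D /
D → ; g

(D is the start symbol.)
{ ';', 'g' }

To compute FIRST(D), examine every production with D on the left-hand side, reading each right-hand side left to right until a non-nullable symbol is reached.

FIRST sets of the other non-terminals involved (by the same procedure, iterated to a fixed point):
  FIRST(S) = { ';', 'g' }

From D → S g:
  - S is a non-terminal: add FIRST(S) \ {ε} = { ';', 'g' }
    S is not nullable, so stop
From D → ; g:
  - ';' is a terminal: add ';' and stop

Collecting: FIRST(D) = { ';', 'g' }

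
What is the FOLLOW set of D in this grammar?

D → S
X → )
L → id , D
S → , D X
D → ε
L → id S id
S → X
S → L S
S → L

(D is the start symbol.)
To compute FOLLOW(D), find every occurrence of D on a right-hand side N → α D β: add FIRST(β) \ {ε}, and if β is empty or nullable also add FOLLOW(N). Iterate to a fixed point.

D is the start symbol, so $ ∈ FOLLOW(D).
In L → id , D: D is at the end, add FOLLOW(L)
In S → , D X: D is followed by X, add FIRST(X) \ {ε} = { ')' }

The FOLLOW sets referred to above (computed the same way, to a fixed point):
  FOLLOW(L) = { $, ')', ',', 'id' }

Taking the union: FOLLOW(D) = { $, ')', ',', 'id' }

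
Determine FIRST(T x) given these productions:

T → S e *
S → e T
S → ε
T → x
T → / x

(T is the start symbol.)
{ '/', 'e', 'x' }

FIRST sets of the non-terminals involved (from the grammar, by fixed-point iteration):
  FIRST(T) = { '/', 'e', 'x' }

To compute FIRST(T x), process the symbols left to right:
Symbol T is a non-terminal. Add FIRST(T) \ {ε} = { '/', 'e', 'x' }
T is not nullable (ε ∉ FIRST(T)), so stop here.
FIRST(T x) = { '/', 'e', 'x' }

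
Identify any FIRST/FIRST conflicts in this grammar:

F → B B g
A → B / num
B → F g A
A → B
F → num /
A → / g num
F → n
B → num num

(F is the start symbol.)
A FIRST/FIRST conflict occurs when two productions N → α and N → β for the same non-terminal have FIRST(α) ∩ FIRST(β) ≠ ∅ (with ε ∈ FIRST of a nullable right-hand side, so two nullable alternatives also conflict).

FIRST sets of the non-terminals at (or reachable through a nullable prefix from) the front of some alternative:
  FIRST(B) = { 'n', 'num' }
  FIRST(F) = { 'n', 'num' }

Productions for F:
  F → B B g: FIRST = { 'n', 'num' }
  F → num /: FIRST = { 'num' }
  F → n: FIRST = { 'n' }
Productions for A:
  A → B / num: FIRST = { 'n', 'num' }
  A → B: FIRST = { 'n', 'num' }
  A → / g num: FIRST = { '/' }
Productions for B:
  B → F g A: FIRST = { 'n', 'num' }
  B → num num: FIRST = { 'num' }

Conflict for F: F → B B g and F → num /
  Overlap: { 'num' }
Conflict for F: F → B B g and F → n
  Overlap: { 'n' }
Conflict for A: A → B / num and A → B
  Overlap: { 'n', 'num' }
Conflict for B: B → F g A and B → num num
  Overlap: { 'num' }

Answer: Yes. F → B B g / F → num '/' on { 'num' }; F → B B g / F → n on { 'n' }; A → B '/' num / A → B on { 'n', 'num' }; B → F g A / B → num num on { 'num' }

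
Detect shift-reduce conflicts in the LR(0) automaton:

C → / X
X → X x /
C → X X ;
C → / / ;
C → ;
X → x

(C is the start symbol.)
A shift-reduce conflict occurs when an LR(0) state has both:
  - a complete (reduce) item [A → α .] (dot at the end), and
  - a shift item [B → β . c γ] (dot before a terminal).

Augment with C' → C and build the canonical LR(0) collection (I0 = CLOSURE({[C' → . C]}), then GOTO on every symbol after a dot until no new states appear). It has 14 states:
  I0: { [C → . / / ;], [C → . / X], [C → . ;], [C → . X X ;], [C' → . C], [X → . X x /], [X → . x] }  — shift
  I1: { [C → / . / ;], [C → / . X], [X → . X x /], [X → . x] }  — shift
  I2: { [C → ; .] }  — reduce
  I3: { [C' → C .] }  — accept
  I4: { [C → X . X ;], [X → . X x /], [X → . x], [X → X . x /] }  — shift
  I5: { [X → x .] }  — reduce
  I6: { [C → X X . ;], [X → X . x /] }  — shift
  I7: { [X → X x . /], [X → x .] }  — shift, reduce
  I8: { [X → X x / .] }  — reduce
  I9: { [C → X X ; .] }  — reduce
  I10: { [X → X x . /] }  — shift
  I11: { [C → / / . ;] }  — shift
  I12: { [C → / X .], [X → X . x /] }  — shift, reduce
  I13: { [C → / / ; .] }  — reduce

I7 contains reduce item [X → x .] and shift item [X → X x . /] — shift-reduce conflict.
I12 contains reduce item [C → / X .] and shift item [X → X . x /] — shift-reduce conflict.

Answer: Yes — I7: [X → x .] vs [X → X x . /]; I12: [C → / X .] vs [X → X . x /]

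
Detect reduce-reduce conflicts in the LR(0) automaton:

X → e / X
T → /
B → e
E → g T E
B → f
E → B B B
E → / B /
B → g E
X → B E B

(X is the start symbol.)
Augment with X' → X and build the canonical LR(0) collection (I0 = CLOSURE({[X' → . X]}), then GOTO on every symbol after a dot until no new states appear). It has 22 states:
  I0: { [B → . e], [B → . f], [B → . g E], [X → . B E B], [X → . e / X], [X' → . X] }  — shift
  I1: { [B → . e], [B → . f], [B → . g E], [E → . / B /], [E → . B B B], [E → . g T E], [X → B . E B] }  — shift
  I2: { [X' → X .] }  — accept
  I3: { [B → e .], [X → e . / X] }  — shift, reduce
  I4: { [B → f .] }  — reduce
  I5: { [B → . e], [B → . f], [B → . g E], [B → g . E], [E → . / B /], [E → . B B B], [E → . g T E] }  — shift
  I6: { [B → . e], [B → . f], [B → . g E], [E → / . B /] }  — shift
  I7: { [B → . e], [B → . f], [B → . g E], [E → B . B B] }  — shift
  I8: { [B → g E .] }  — reduce
  I9: { [B → e .] }  — reduce
  I10: { [B → . e], [B → . f], [B → . g E], [B → g . E], [E → . / B /], [E → . B B B], [E → . g T E], [E → g . T E], [T → . /] }  — shift
  I11: { [B → . e], [B → . f], [B → . g E], [E → / . B /], [T → / .] }  — shift, reduce
  I12: { [B → . e], [B → . f], [B → . g E], [E → . / B /], [E → . B B B], [E → . g T E], [E → g T . E] }  — shift
  I13: { [E → g T E .] }  — reduce
  I14: { [E → / B . /] }  — shift
  I15: { [E → / B / .] }  — reduce
  I16: { [B → . e], [B → . f], [B → . g E], [E → B B . B] }  — shift
  I17: { [E → B B B .] }  — reduce
  I18: { [B → . e], [B → . f], [B → . g E], [X → . B E B], [X → . e / X], [X → e / . X] }  — shift
  I19: { [X → e / X .] }  — reduce
  I20: { [B → . e], [B → . f], [B → . g E], [X → B E . B] }  — shift
  I21: { [X → B E B .] }  — reduce

No state contains more than one complete item.

Answer: No reduce-reduce conflicts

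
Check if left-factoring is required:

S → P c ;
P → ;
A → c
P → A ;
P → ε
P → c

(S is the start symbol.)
Left-factoring is needed when two productions for the same non-terminal
share a common prefix on the right-hand side.

Productions for P:
  P → ;
  P → A ;
  P → ε
  P → c

No common prefixes found.

Answer: No, left-factoring is not needed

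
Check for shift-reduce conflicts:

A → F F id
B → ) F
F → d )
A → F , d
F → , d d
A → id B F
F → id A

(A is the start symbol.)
Augment with A' → A and build the canonical LR(0) collection (I0 = CLOSURE({[A' → . A]}), then GOTO on every symbol after a dot until no new states appear). It has 19 states:
  I0: { [A → . F , d], [A → . F F id], [A → . id B F], [A' → . A], [F → . , d d], [F → . d )], [F → . id A] }  — shift
  I1: { [F → , . d d] }  — shift
  I2: { [A' → A .] }  — accept
  I3: { [A → F . , d], [A → F . F id], [F → . , d d], [F → . d )], [F → . id A] }  — shift
  I4: { [F → d . )] }  — shift
  I5: { [A → . F , d], [A → . F F id], [A → . id B F], [A → id . B F], [B → . ) F], [F → . , d d], [F → . d )], [F → . id A], [F → id . A] }  — shift
  I6: { [B → ) . F], [F → . , d d], [F → . d )], [F → . id A] }  — shift
  I7: { [F → id A .] }  — reduce
  I8: { [A → id B . F], [F → . , d d], [F → . d )], [F → . id A] }  — shift
  I9: { [A → id B F .] }  — reduce
  I10: { [A → . F , d], [A → . F F id], [A → . id B F], [F → . , d d], [F → . d )], [F → . id A], [F → id . A] }  — shift
  I11: { [B → ) F .] }  — reduce
  I12: { [F → d ) .] }  — reduce
  I13: { [A → F , . d], [F → , . d d] }  — shift
  I14: { [A → F F . id] }  — shift
  I15: { [A → F F id .] }  — reduce
  I16: { [A → F , d .], [F → , d . d] }  — shift, reduce
  I17: { [F → , d d .] }  — reduce
  I18: { [F → , d . d] }  — shift

I16 contains reduce item [A → F , d .] and shift item [F → , d . d] — shift-reduce conflict.

Answer: Yes — I16: [A → F , d .] vs [F → , d . d]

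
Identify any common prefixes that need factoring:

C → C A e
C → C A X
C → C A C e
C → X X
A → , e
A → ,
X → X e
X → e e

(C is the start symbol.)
Yes, C has productions with common prefix 'C A'; A has productions with common prefix ','

Left-factoring is needed when two productions for the same non-terminal
share a common prefix on the right-hand side.

Productions for C:
  C → C A e
  C → C A X
  C → C A C e
  C → X X
Productions for A:
  A → , e
  A → ,
Productions for X:
  X → X e
  X → e e

Found common prefix 'C A' in productions for C
Found common prefix ',' in productions for A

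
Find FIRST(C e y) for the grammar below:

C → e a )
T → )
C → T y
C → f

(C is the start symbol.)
FIRST sets of the non-terminals involved (from the grammar, by fixed-point iteration):
  FIRST(C) = { ')', 'e', 'f' }

To compute FIRST(C e y), process the symbols left to right:
Symbol C is a non-terminal. Add FIRST(C) \ {ε} = { ')', 'e', 'f' }
C is not nullable (ε ∉ FIRST(C)), so stop here.
FIRST(C e y) = { ')', 'e', 'f' }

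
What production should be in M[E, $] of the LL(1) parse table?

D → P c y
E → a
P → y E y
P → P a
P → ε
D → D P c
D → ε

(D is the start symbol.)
Empty (error entry)

To find M[E, $], we find productions for E where $ is in the predict set (PREDICT(N → α) = (FIRST(α) \ {ε}) ∪ (FOLLOW(N) if α ⇒* ε)).

E → a: PREDICT = { 'a' }

M[E, $] is empty (no production applies)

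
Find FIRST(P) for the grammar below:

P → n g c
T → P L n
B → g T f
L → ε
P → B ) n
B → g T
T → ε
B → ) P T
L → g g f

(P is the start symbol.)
To compute FIRST(P), examine every production with P on the left-hand side, reading each right-hand side left to right until a non-nullable symbol is reached.

FIRST sets of the other non-terminals involved (by the same procedure, iterated to a fixed point):
  FIRST(B) = { ')', 'g' }

From P → n g c:
  - n is a terminal: add 'n' and stop
From P → B ) n:
  - B is a non-terminal: add FIRST(B) \ {ε} = { ')', 'g' }
    B is not nullable, so stop

Collecting: FIRST(P) = { ')', 'g', 'n' }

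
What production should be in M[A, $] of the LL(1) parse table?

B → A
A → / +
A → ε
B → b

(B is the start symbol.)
A → ε

To find M[A, $], we find productions for A where $ is in the predict set (PREDICT(N → α) = (FIRST(α) \ {ε}) ∪ (FOLLOW(N) if α ⇒* ε)).

Relevant sets:
  FOLLOW(A) = { $ }

A → / +: PREDICT = { '/' }
A → ε: PREDICT = { $ }
  $ is in predict set, so this production goes in M[A, $]

M[A, $] = A → ε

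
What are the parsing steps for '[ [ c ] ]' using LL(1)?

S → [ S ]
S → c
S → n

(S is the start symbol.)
Stack is shown with the top on the left.

Stack      Input        Action
------------------------------
S $        [ [ c ] ] $  output S → [ S ]
[ S ] $    [ [ c ] ] $  match '['
S ] $      [ c ] ] $    output S → [ S ]
[ S ] ] $  [ c ] ] $    match '['
S ] ] $    c ] ] $      output S → c
c ] ] $    c ] ] $      match 'c'
] ] $      ] ] $        match ']'
] $        ] $          match ']'
$          $            accept

The string is accepted.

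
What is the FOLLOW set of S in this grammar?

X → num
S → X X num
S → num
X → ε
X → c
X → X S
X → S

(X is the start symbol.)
{ $, 'c', 'num' }

In X → X S: S is at the end, add FOLLOW(X)
In X → S: S is at the end, add FOLLOW(X)

The FOLLOW sets referred to above (computed the same way, to a fixed point):
  FOLLOW(X) = { $, 'c', 'num' }

Taking the union: FOLLOW(S) = { $, 'c', 'num' }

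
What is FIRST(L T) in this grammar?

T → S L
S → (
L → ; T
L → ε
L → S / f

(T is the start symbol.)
FIRST sets of the non-terminals involved (from the grammar, by fixed-point iteration):
  FIRST(L) = { '(', ';', ε }
  FIRST(T) = { '(' }

To compute FIRST(L T), process the symbols left to right:
Symbol L is a non-terminal. Add FIRST(L) \ {ε} = { '(', ';' }
L is nullable (ε ∈ FIRST(L)), continue to the next symbol.
Symbol T is a non-terminal. Add FIRST(T) \ {ε} = { '(' }
T is not nullable (ε ∉ FIRST(T)), so stop here.
FIRST(L T) = { '(', ';' }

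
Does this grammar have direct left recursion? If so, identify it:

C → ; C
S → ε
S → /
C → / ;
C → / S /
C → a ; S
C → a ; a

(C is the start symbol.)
No direct left recursion

Direct left recursion occurs when N → N α for some non-terminal N (the right-hand side begins with the left-hand side itself).

C → ; C: starts with ';'
S → ε: starts with ε
S → /: starts with '/'
C → / ;: starts with '/'
C → / S /: starts with '/'
C → a ; S: starts with a
C → a ; a: starts with a

No direct left recursion found.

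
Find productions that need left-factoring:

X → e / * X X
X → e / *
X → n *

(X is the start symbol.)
Yes, X has productions with common prefix 'e / *'

Left-factoring is needed when two productions for the same non-terminal
share a common prefix on the right-hand side.

Productions for X:
  X → e / * X X
  X → e / *
  X → n *

Found common prefix 'e / *' in productions for X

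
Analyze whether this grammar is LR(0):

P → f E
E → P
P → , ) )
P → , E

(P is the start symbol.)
Yes, the grammar is LR(0)

Augment with P' → P and build the canonical LR(0) collection (I0 = CLOSURE({[P' → . P]}), then GOTO on every symbol after a dot until no new states appear). It has 9 states:
  I0: { [P → . , ) )], [P → . , E], [P → . f E], [P' → . P] }  — shift
  I1: { [E → . P], [P → , . ) )], [P → , . E], [P → . , ) )], [P → . , E], [P → . f E] }  — shift
  I2: { [P' → P .] }  — accept
  I3: { [E → . P], [P → . , ) )], [P → . , E], [P → . f E], [P → f . E] }  — shift
  I4: { [P → f E .] }  — reduce
  I5: { [E → P .] }  — reduce
  I6: { [P → , ) . )] }  — shift
  I7: { [P → , E .] }  — reduce
  I8: { [P → , ) ) .] }  — reduce

Every state is either a pure shift/goto state or contains exactly one complete item and nothing to shift — no conflicts. The grammar is LR(0).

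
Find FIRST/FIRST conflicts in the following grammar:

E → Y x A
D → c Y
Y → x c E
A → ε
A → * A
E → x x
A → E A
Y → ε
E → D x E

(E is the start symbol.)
Yes. E → Y x A / E → x x on { 'x' }

FIRST sets of the non-terminals at (or reachable through a nullable prefix from) the front of some alternative:
  FIRST(Y) = { 'x', ε }
  FIRST(D) = { 'c' }
  FIRST(E) = { 'c', 'x' }

Productions for E:
  E → Y x A: FIRST = { 'x' }
  E → x x: FIRST = { 'x' }
  E → D x E: FIRST = { 'c' }
Productions for Y:
  Y → x c E: FIRST = { 'x' }
  Y → ε: FIRST = { ε }
Productions for A:
  A → ε: FIRST = { ε }
  A → * A: FIRST = { '*' }
  A → E A: FIRST = { 'c', 'x' }
D has only one production, so no FIRST/FIRST conflict is possible there.

Conflict for E: E → Y x A and E → x x
  Overlap: { 'x' }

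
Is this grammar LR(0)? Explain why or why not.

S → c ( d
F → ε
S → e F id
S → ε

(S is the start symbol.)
Augment with S' → S and build the canonical LR(0) collection (I0 = CLOSURE({[S' → . S]}), then GOTO on every symbol after a dot until no new states appear). It has 8 states:
  I0: { [S → . c ( d], [S → . e F id], [S → .], [S' → . S] }  — shift, reduce
  I1: { [S' → S .] }  — accept
  I2: { [S → c . ( d] }  — shift
  I3: { [F → .], [S → e . F id] }  — reduce
  I4: { [S → e F . id] }  — shift
  I5: { [S → e F id .] }  — reduce
  I6: { [S → c ( . d] }  — shift
  I7: { [S → c ( d .] }  — reduce

Conflict in state I0:
  Shift-reduce conflict between [S → .] and [S → . c ( d]
So the grammar is NOT LR(0).

Answer: No. Shift-reduce conflict between [S → .] and [S → . c ( d]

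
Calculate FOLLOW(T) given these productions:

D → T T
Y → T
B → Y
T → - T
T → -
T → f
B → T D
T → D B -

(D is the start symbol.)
{ $, '-', 'f' }

To compute FOLLOW(T), find every occurrence of T on a right-hand side N → α T β: add FIRST(β) \ {ε}, and if β is empty or nullable also add FOLLOW(N). Iterate to a fixed point.

In D → T T: T is followed by T, add FIRST(T) \ {ε} = { '-', 'f' }
In D → T T: T is at the end, add FOLLOW(D)
In Y → T: T is at the end, add FOLLOW(Y)
In T → - T: T is at the end; this adds FOLLOW(T) to itself — nothing new
In B → T D: T is followed by D, add FIRST(D) \ {ε} = { '-', 'f' }

The FOLLOW sets referred to above (computed the same way, to a fixed point):
  FOLLOW(D) = { $, '-', 'f' }
  FOLLOW(Y) = { '-' }

Taking the union: FOLLOW(T) = { $, '-', 'f' }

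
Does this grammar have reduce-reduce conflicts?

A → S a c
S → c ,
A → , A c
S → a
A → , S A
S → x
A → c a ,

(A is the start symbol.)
A reduce-reduce conflict occurs when an LR(0) state has two complete items [A → α .] and [B → β .] — both call for a reduction, and with no lookahead the parser cannot choose between them.

Augment with A' → A and build the canonical LR(0) collection (I0 = CLOSURE({[A' → . A]}), then GOTO on every symbol after a dot until no new states appear). It has 17 states:
  I0: { [A → . , A c], [A → . , S A], [A → . S a c], [A → . c a ,], [A' → . A], [S → . a], [S → . c ,], [S → . x] }  — shift
  I1: { [A → , . A c], [A → , . S A], [A → . , A c], [A → . , S A], [A → . S a c], [A → . c a ,], [S → . a], [S → . c ,], [S → . x] }  — shift
  I2: { [A' → A .] }  — accept
  I3: { [A → S . a c] }  — shift
  I4: { [S → a .] }  — reduce
  I5: { [A → c . a ,], [S → c . ,] }  — shift
  I6: { [S → x .] }  — reduce
  I7: { [S → c , .] }  — reduce
  I8: { [A → c a . ,] }  — shift
  I9: { [A → c a , .] }  — reduce
  I10: { [A → S a . c] }  — shift
  I11: { [A → S a c .] }  — reduce
  I12: { [A → , A . c] }  — shift
  I13: { [A → , S . A], [A → . , A c], [A → . , S A], [A → . S a c], [A → . c a ,], [A → S . a c], [S → . a], [S → . c ,], [S → . x] }  — shift
  I14: { [A → , S A .] }  — reduce
  I15: { [A → S a . c], [S → a .] }  — shift, reduce
  I16: { [A → , A c .] }  — reduce

No state contains more than one complete item.

Answer: No reduce-reduce conflicts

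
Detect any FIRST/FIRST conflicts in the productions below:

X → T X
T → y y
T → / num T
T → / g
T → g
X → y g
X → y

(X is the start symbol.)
A FIRST/FIRST conflict occurs when two productions N → α and N → β for the same non-terminal have FIRST(α) ∩ FIRST(β) ≠ ∅ (with ε ∈ FIRST of a nullable right-hand side, so two nullable alternatives also conflict).

FIRST sets of the non-terminals at (or reachable through a nullable prefix from) the front of some alternative:
  FIRST(T) = { '/', 'g', 'y' }

Productions for X:
  X → T X: FIRST = { '/', 'g', 'y' }
  X → y g: FIRST = { 'y' }
  X → y: FIRST = { 'y' }
Productions for T:
  T → y y: FIRST = { 'y' }
  T → / num T: FIRST = { '/' }
  T → / g: FIRST = { '/' }
  T → g: FIRST = { 'g' }

Conflict for X: X → T X and X → y g
  Overlap: { 'y' }
Conflict for X: X → T X and X → y
  Overlap: { 'y' }
Conflict for X: X → y g and X → y
  Overlap: { 'y' }
Conflict for T: T → / num T and T → / g
  Overlap: { '/' }

Answer: Yes. X → T X / X → y g on { 'y' }; X → T X / X → y on { 'y' }; X → y g / X → y on { 'y' }; T → '/' num T / T → '/' g on { '/' }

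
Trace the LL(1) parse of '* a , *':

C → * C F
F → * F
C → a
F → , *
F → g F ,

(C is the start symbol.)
Stack is shown with the top on the left.

Stack    Input      Action
--------------------------
C $      * a , * $  output C → * C F
* C F $  * a , * $  match '*'
C F $    a , * $    output C → a
a F $    a , * $    match 'a'
F $      , * $      output F → , *
, * $    , * $      match ','
* $      * $        match '*'
$        $          accept

The string is accepted.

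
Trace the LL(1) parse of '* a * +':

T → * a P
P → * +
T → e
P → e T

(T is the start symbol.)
Stack is shown with the top on the left.

Stack    Input      Action
--------------------------
T $      * a * + $  output T → * a P
* a P $  * a * + $  match '*'
a P $    a * + $    match 'a'
P $      * + $      output P → * +
* + $    * + $      match '*'
+ $      + $        match '+'
$        $          accept

The string is accepted.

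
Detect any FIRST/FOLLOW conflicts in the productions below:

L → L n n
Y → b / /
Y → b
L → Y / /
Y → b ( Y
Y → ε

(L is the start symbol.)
No FIRST/FOLLOW conflicts.

Nullable non-terminals: Y.

Y: nullable alternative(s) Y → ε; FOLLOW(Y) = { '/' }
  Y → b / /: FIRST \ {ε} = { 'b' } — disjoint from FOLLOW(Y)
  Y → b: FIRST \ {ε} = { 'b' } — disjoint from FOLLOW(Y)
  Y → b ( Y: FIRST \ {ε} = { 'b' } — disjoint from FOLLOW(Y)
  Y → ε: FIRST \ {ε} = { } — this is the only nullable alternative, skip

L has no nullable alternative, so no FIRST/FOLLOW check is needed there.

No FIRST/FOLLOW conflicts found.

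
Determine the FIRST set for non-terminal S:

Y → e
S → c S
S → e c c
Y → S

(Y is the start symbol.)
From S → c S:
  - c is a terminal: add 'c' and stop
From S → e c c:
  - e is a terminal: add 'e' and stop

Collecting: FIRST(S) = { 'c', 'e' }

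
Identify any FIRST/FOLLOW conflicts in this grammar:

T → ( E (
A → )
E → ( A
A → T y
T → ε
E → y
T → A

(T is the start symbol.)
A FIRST/FOLLOW conflict occurs when a non-terminal N has a nullable alternative N → β (β ⇒* ε) and another alternative N → α with FIRST(α) ∩ FOLLOW(N) ≠ ∅: on such a lookahead the parser cannot decide between expanding α and letting N vanish via β.

Nullable non-terminals: T.
FIRST sets used below: FIRST(A) = { '(', ')', 'y' }

T: nullable alternative(s) T → ε; FOLLOW(T) = { $, 'y' }
  T → ( E (: FIRST \ {ε} = { '(' } — disjoint from FOLLOW(T)
  T → ε: FIRST \ {ε} = { } — this is the only nullable alternative, skip
  T → A: FIRST \ {ε} = { '(', ')', 'y' } — overlaps FOLLOW(T) on { 'y' }: CONFLICT

A, E have no nullable alternative, so no FIRST/FOLLOW check is needed there.

So the grammar has 1 FIRST/FOLLOW conflict (marked CONFLICT above).

Answer: Yes. T → A with FOLLOW(T) on { 'y' }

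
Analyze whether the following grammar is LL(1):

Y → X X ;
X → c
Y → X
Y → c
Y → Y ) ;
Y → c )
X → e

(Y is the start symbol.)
A grammar is LL(1) if for each non-terminal N with multiple productions, the predict sets of those productions are pairwise disjoint, where PREDICT(N → α) = (FIRST(α) \ {ε}) ∪ (FOLLOW(N) if α ⇒* ε).

Relevant sets:
  FIRST(X) = { 'c', 'e' }
  FIRST(Y) = { 'c', 'e' }

For Y:
  PREDICT(Y → X X ';') = { 'c', 'e' }
  PREDICT(Y → X) = { 'c', 'e' }
  PREDICT(Y → c) = { 'c' }
  PREDICT(Y → Y ')' ';') = { 'c', 'e' }
  PREDICT(Y → c ')') = { 'c' }
For X:
  PREDICT(X → c) = { 'c' }
  PREDICT(X → e) = { 'e' }

Conflict found: Predict set conflict for Y: { 'c', 'e' }
The grammar is NOT LL(1).

Answer: No. Predict set conflict for Y: { 'c', 'e' }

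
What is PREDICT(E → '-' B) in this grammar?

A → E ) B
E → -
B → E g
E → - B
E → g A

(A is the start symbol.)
{ '-' }

PREDICT(E → '-' B) = (FIRST(RHS) \ {ε}) ∪ (FOLLOW(E) if ε ∈ FIRST(RHS), i.e. RHS ⇒* ε)
FIRST('-' B) = { '-' }
ε ∉ FIRST('-' B), so FOLLOW(E) is not added.
PREDICT(E → '-' B) = { '-' }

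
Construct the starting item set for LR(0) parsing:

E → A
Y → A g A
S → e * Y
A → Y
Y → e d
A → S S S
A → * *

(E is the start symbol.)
First, augment the grammar with E' → E
I₀ = CLOSURE({ [E' → . E] }):
  [E' → . E] has the dot before E: add [E → . A]
  [E → . A] has the dot before A: add [A → . Y], [A → . S S S], [A → . * *]
  [A → . Y] has the dot before Y: add [Y → . A g A], [Y → . e d]
  [A → . S S S] has the dot before S: add [S → . e * Y]
No further items can be added.

I₀ = { [A → . * *], [A → . S S S], [A → . Y], [E → . A], [E' → . E], [S → . e * Y], [Y → . A g A], [Y → . e d] }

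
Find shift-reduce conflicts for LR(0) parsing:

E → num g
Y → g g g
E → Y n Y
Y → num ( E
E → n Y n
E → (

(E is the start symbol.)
Augment with E' → E and build the canonical LR(0) collection (I0 = CLOSURE({[E' → . E]}), then GOTO on every symbol after a dot until no new states appear). It has 17 states:
  I0: { [E → . (], [E → . Y n Y], [E → . n Y n], [E → . num g], [E' → . E], [Y → . g g g], [Y → . num ( E] }  — shift
  I1: { [E → ( .] }  — reduce
  I2: { [E' → E .] }  — accept
  I3: { [E → Y . n Y] }  — shift
  I4: { [Y → g . g g] }  — shift
  I5: { [E → n . Y n], [Y → . g g g], [Y → . num ( E] }  — shift
  I6: { [E → num . g], [Y → num . ( E] }  — shift
  I7: { [E → . (], [E → . Y n Y], [E → . n Y n], [E → . num g], [Y → . g g g], [Y → . num ( E], [Y → num ( . E] }  — shift
  I8: { [E → num g .] }  — reduce
  I9: { [Y → num ( E .] }  — reduce
  I10: { [E → n Y . n] }  — shift
  I11: { [Y → num . ( E] }  — shift
  I12: { [E → n Y n .] }  — reduce
  I13: { [Y → g g . g] }  — shift
  I14: { [Y → g g g .] }  — reduce
  I15: { [E → Y n . Y], [Y → . g g g], [Y → . num ( E] }  — shift
  I16: { [E → Y n Y .] }  — reduce

No state contains both a complete item and a shift item.

Answer: No shift-reduce conflicts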